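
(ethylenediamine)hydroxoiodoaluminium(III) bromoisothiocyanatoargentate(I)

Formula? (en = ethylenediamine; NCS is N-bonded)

Cation [Al…]: ligand charges -2, Al(III) ⇒ ion charge 1+.
Anion [Ag…]: ligand charges -2, Ag(I) ⇒ ion charge 1−.
One 1+ cation balances one 1− anion.

[Al(en)I(OH)][AgBr(NCS)]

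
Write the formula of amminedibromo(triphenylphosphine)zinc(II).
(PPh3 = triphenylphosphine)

Ligands: 1 triphenylphosphine (PPh3, neutral), 1 ammine (NH3, neutral), 2 bromo (Br, -1). Ligand charge sum = -2.
With Zn in oxidation state +2, the complex ion is [Zn...].

[ZnBr2(NH3)(PPh3)]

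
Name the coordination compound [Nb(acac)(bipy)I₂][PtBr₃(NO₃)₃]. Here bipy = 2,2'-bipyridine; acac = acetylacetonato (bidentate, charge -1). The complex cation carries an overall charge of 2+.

The complex cation is given as 2+; its ligand charges sum to -3, so Nb = +5.
A 1:1 salt means the anion carries the equal and opposite charge, 2−.
Anion: ligand charges sum to -6; for the ion to be 2−, Pt = +4.

(acetylacetonato)(2,2'-bipyridine)diiodoniobium(V) tribromotrinitratoplatinate(IV)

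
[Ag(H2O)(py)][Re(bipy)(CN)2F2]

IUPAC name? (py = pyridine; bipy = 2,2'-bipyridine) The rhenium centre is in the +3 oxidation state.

aqua(pyridine)silver(I) (2,2'-bipyridine)dicyanodifluororhenate(III)

Both ions are complex: the cation is named first with the plain metal name, the anion second with the -ate form; each ion's ligands are alphabetised independently.
Re is given as +3; the anion's ligand charges sum to -4, so the complex anion is 1−.
A 1:1 salt means the cation carries the equal and opposite charge, 1+.
Cation: ligand charges sum to 0; for the ion to be 1+, Ag = +1.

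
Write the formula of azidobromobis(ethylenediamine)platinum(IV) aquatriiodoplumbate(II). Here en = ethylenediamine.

[PtBr(en)2(N3)][Pb(H2O)I3]2

Cation [Pt…]: ligand charges -2, Pt(IV) ⇒ ion charge 2+.
Anion [Pb…]: ligand charges -3, Pb(II) ⇒ ion charge 1−.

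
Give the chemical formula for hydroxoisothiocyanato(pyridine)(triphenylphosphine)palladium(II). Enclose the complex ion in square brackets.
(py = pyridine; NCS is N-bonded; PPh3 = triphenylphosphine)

[Pd(NCS)(OH)(PPh3)(py)]

Ligands: 1 pyridine (py, neutral), 1 isothiocyanato (NCS, -1), 1 triphenylphosphine (PPh3, neutral), 1 hydroxo (OH, -1). Ligand charge sum = -2.
With Pd in oxidation state +2, the complex ion is [Pd...].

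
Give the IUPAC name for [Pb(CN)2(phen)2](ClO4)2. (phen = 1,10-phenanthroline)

dicyanobis(1,10-phenanthroline)lead(IV) perchlorate

The 2 perchlorate counter-ions carry a total charge of -2, so each complex ion is 2+.
Ligand charges: 2×1,10-phenanthroline (neutral), 2×cyano (-1 each); total -2. So Pb + (-2) = 2+, giving Pb = +4.
Ligands are named alphabetically: cyano before phenanthroline.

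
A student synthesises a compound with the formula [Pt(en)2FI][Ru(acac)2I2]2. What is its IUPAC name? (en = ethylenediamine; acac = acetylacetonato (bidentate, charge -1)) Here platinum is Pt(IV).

Both ions are complex: the cation is named first with the plain metal name, the anion second with the -ate form; each ion's ligands are alphabetised independently.
Pt is given as +4; the cation's ligand charges sum to -2, so the complex cation is 2+.
With 2 anions per cation, each anion must be 2/2 = 1−.
Anion: ligand charges sum to -4; for the ion to be 1−, Ru = +3.

bis(ethylenediamine)fluoroiodoplatinum(IV) bis(acetylacetonato)diiodoruthenate(III)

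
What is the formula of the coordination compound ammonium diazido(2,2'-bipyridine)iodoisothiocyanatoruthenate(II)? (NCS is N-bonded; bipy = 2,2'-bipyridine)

(NH4)2[Ru(bipy)I(N3)2(NCS)]

Ligands: 1 iodo (I, -1), 1 isothiocyanato (NCS, -1), 2 azido (N3, -1), 1 2,2'-bipyridine (bipy, neutral). Ligand charge sum = -4.
Charge balance with ammonium (+1) requires 1 complex ion per 2 ammonium.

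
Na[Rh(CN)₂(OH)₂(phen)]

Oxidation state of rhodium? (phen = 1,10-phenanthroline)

1 sodium outside the brackets (+1 each) → the complex ion is 1−.
Ligand charges: 2×OH = -2; 1×phen neutral; 2×CN = -2; sum -4.
Rh + (-4) = 1− ⇒ Rh is +3.

+3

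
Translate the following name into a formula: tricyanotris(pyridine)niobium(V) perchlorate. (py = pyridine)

Ligands: 3 pyridine (py, neutral), 3 cyano (CN, -1). Ligand charge sum = -3.
Charge balance with perchlorate (-1) requires 1 complex ion per 2 perchlorate.

[Nb(CN)3(py)3](ClO4)2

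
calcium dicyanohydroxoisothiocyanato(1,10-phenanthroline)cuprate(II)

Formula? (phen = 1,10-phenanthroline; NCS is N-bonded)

Ca[Cu(CN)2(NCS)(OH)(phen)]

Ligands: 1 hydroxo (OH, -1), 2 cyano (CN, -1), 1 1,10-phenanthroline (phen, neutral), 1 isothiocyanato (NCS, -1). Ligand charge sum = -4.
Charge balance with calcium (+2) requires 1 complex ion per 1 calcium.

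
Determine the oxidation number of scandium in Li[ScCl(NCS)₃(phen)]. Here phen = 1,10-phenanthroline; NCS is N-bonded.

1 lithium outside the brackets (+1 each) → the complex ion is 1−.
Ligand charges: 1×phen neutral; 3×NCS = -3; 1×Cl = -1; sum -4.
Sc + (-4) = 1− ⇒ Sc is +3.

+3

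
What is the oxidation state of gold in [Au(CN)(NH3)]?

No counter-ion: the bracketed complex is neutral.
Ligand charges: 1×CN = -1; 1×NH3 neutral; sum -1.
Au + (-1) = 0 ⇒ Au is +1.

+1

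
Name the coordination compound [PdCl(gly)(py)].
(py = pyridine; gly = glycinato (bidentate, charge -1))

chloro(glycinato)(pyridine)palladium(II)

There is no counter-ion, so the complex is neutral overall.
Ligand charges: 1×pyridine (neutral), 1×glycinato (-1 each), 1×chloro (-1 each); total -2. So Pd + (-2) = 0, giving Pd = +2.
Ligands are named alphabetically: chloro before glycinato before pyridine.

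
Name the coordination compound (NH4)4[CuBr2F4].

ammonium dibromotetrafluorocuprate(II)

The 4 ammonium counter-ions carry a total charge of +4, so each complex ion is 4−.
Ligand charges: 4×fluoro (-1 each), 2×bromo (-1 each); total -6. So Cu + (-6) = 4−, giving Cu = +2.
Ligands are named alphabetically: bromo before fluoro.
The complex ion is anionic, so copper takes the -ate form cuprate(II).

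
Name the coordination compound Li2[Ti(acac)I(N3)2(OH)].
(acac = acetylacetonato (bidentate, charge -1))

The 2 lithium counter-ions carry a total charge of +2, so each complex ion is 2−.
Ligand charges: 1×hydroxo (-1 each), 1×acetylacetonato (-1 each), 2×azido (-1 each), 1×iodo (-1 each); total -5. So Ti + (-5) = 2−, giving Ti = +3.
Ligands are named alphabetically: acetylacetonato before azido before hydroxo before iodo.
The complex ion is anionic, so titanium takes the -ate form titanate(III).

lithium (acetylacetonato)diazidohydroxoiodotitanate(III)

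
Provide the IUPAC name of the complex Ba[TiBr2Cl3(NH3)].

The 1 barium counter-ion carries a total charge of +2, so each complex ion is 2−.
Ligand charges: 2×bromo (-1 each), 1×ammine (neutral), 3×chloro (-1 each); total -5. So Ti + (-5) = 2−, giving Ti = +3.
Ligands are named alphabetically: ammine before bromo before chloro.
The complex ion is anionic, so titanium takes the -ate form titanate(III).

barium amminedibromotrichlorotitanate(III)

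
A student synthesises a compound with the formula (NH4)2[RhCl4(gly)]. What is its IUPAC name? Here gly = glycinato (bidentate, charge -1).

The 2 ammonium counter-ions carry a total charge of +2, so each complex ion is 2−.
Ligand charges: 4×chloro (-1 each), 1×glycinato (-1 each); total -5. So Rh + (-5) = 2−, giving Rh = +3.
The complex ion is anionic, so rhodium takes the -ate form rhodate(III).

ammonium tetrachloro(glycinato)rhodate(III)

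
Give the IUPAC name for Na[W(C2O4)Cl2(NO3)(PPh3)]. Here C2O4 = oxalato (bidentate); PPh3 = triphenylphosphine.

The 1 sodium counter-ion carries a total charge of +1, so each complex ion is 1−.
Ligand charges: 1×oxalato (-2 each), 1×nitrato (-1 each), 1×triphenylphosphine (neutral), 2×chloro (-1 each); total -5. So W + (-5) = 1−, giving W = +4.
The complex ion is anionic, so tungsten takes the -ate form tungstate(IV).

sodium dichloronitratooxalato(triphenylphosphine)tungstate(IV)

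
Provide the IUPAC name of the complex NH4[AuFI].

The 1 ammonium counter-ion carries a total charge of +1, so each complex ion is 1−.
Ligand charges: 1×fluoro (-1 each), 1×iodo (-1 each); total -2. So Au + (-2) = 1−, giving Au = +1.
Ligands are named alphabetically: fluoro before iodo.
The complex ion is anionic, so gold takes the -ate form aurate(I).

ammonium fluoroiodoaurate(I)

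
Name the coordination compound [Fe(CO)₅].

pentacarbonyliron(0)

There is no counter-ion, so the complex is neutral overall.
Ligand charges: 5×carbonyl (neutral); total 0. So Fe + (0) = 0, giving Fe = 0.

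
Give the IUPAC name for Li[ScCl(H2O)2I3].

The 1 lithium counter-ion carries a total charge of +1, so each complex ion is 1−.
Ligand charges: 3×iodo (-1 each), 2×aqua (neutral), 1×chloro (-1 each); total -4. So Sc + (-4) = 1−, giving Sc = +3.
Ligands are named alphabetically: aqua before chloro before iodo.
The complex ion is anionic, so scandium takes the -ate form scandate(III).

lithium diaquachlorotriiodoscandate(III)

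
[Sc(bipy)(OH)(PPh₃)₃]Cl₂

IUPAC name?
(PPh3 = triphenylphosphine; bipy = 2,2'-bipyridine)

(2,2'-bipyridine)hydroxotris(triphenylphosphine)scandium(III) chloride

The 2 chloride counter-ions carry a total charge of -2, so each complex ion is 2+.
Ligand charges: 3×triphenylphosphine (neutral), 1×hydroxo (-1 each), 1×2,2'-bipyridine (neutral); total -1. So Sc + (-1) = 2+, giving Sc = +3.
Ligands are named alphabetically: bipyridine before hydroxo before triphenylphosphine.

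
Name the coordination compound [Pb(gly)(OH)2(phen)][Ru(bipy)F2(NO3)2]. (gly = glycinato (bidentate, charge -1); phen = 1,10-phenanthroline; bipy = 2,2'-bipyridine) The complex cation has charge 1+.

The complex cation is given as 1+; its ligand charges sum to -3, so Pb = +4.
A 1:1 salt means the anion carries the equal and opposite charge, 1−.
Anion: ligand charges sum to -4; for the ion to be 1−, Ru = +3.

(glycinato)dihydroxo(1,10-phenanthroline)lead(IV) (2,2'-bipyridine)difluorodinitratoruthenate(III)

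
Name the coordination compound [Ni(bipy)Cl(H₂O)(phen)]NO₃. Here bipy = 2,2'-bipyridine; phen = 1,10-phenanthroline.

The 1 nitrate counter-ion carries a total charge of -1, so each complex ion is 1+.
Ligand charges: 1×2,2'-bipyridine (neutral), 1×aqua (neutral), 1×1,10-phenanthroline (neutral), 1×chloro (-1 each); total -1. So Ni + (-1) = 1+, giving Ni = +2.
Ligands are named alphabetically: aqua before bipyridine before chloro before phenanthroline.

aqua(2,2'-bipyridine)chloro(1,10-phenanthroline)nickel(II) nitrate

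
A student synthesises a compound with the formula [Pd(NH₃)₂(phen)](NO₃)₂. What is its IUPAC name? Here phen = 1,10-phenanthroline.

diammine(1,10-phenanthroline)palladium(II) nitrate

The 2 nitrate counter-ions carry a total charge of -2, so each complex ion is 2+.
Ligand charges: 2×ammine (neutral), 1×1,10-phenanthroline (neutral); total 0. So Pd + (0) = 2+, giving Pd = +2.
Ligands are named alphabetically: ammine before phenanthroline.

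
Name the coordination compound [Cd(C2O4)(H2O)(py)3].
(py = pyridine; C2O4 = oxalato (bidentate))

There is no counter-ion, so the complex is neutral overall.
Ligand charges: 3×pyridine (neutral), 1×aqua (neutral), 1×oxalato (-2 each); total -2. So Cd + (-2) = 0, giving Cd = +2.
Ligands are named alphabetically: aqua before oxalato before pyridine.

aquaoxalatotris(pyridine)cadmium(II)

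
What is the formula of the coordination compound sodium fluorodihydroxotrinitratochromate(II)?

Na4[CrF(NO3)3(OH)2]

Ligands: 2 hydroxo (OH, -1), 1 fluoro (F, -1), 3 nitrato (NO3, -1). Ligand charge sum = -6.
Charge balance with sodium (+1) requires 1 complex ion per 4 sodium.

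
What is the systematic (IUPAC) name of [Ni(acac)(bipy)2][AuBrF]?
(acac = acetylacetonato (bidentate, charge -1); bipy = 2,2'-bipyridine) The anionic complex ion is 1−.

(acetylacetonato)bis(2,2'-bipyridine)nickel(II) bromofluoroaurate(I)

The complex anion is given as 1−; its ligand charges sum to -2, so Au = +1.
A 1:1 salt means the cation carries the equal and opposite charge, 1+.
Cation: ligand charges sum to -1; for the ion to be 1+, Ni = +2.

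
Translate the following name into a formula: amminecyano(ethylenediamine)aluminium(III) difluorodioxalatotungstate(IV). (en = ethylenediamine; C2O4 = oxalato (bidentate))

Cation [Al…]: ligand charges -1, Al(III) ⇒ ion charge 2+.
Anion [W…]: ligand charges -6, W(IV) ⇒ ion charge 2−.
One 2+ cation balances one 2− anion.

[Al(CN)(en)(NH3)][W(C2O4)2F2]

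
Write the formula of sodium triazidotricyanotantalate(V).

Na[Ta(CN)3(N3)3]

Ligands: 3 azido (N3, -1), 3 cyano (CN, -1). Ligand charge sum = -6.
With Ta in oxidation state +5, the complex ion is [Ta...]^1−.
Charge balance with sodium (+1) requires 1 complex ion per 1 sodium.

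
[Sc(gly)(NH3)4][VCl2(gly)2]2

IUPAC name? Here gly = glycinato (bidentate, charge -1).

Both ions are complex: the cation is named first with the plain metal name, the anion second with the -ate form; each ion's ligands are alphabetised independently.
Scandium is always +3 in its complexes; the cation's ligand charges sum to -1, so the complex cation is 2+.
With 2 anions per cation, each anion must be 2/2 = 1−.
Anion: ligand charges sum to -4; for the ion to be 1−, V = +3.

tetraammine(glycinato)scandium(III) dichlorobis(glycinato)vanadate(III)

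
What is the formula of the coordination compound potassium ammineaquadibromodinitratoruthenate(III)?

Ligands: 1 aqua (H2O, neutral), 2 nitrato (NO3, -1), 1 ammine (NH3, neutral), 2 bromo (Br, -1). Ligand charge sum = -4.
With Ru in oxidation state +3, the complex ion is [Ru...]^1−.
Charge balance with potassium (+1) requires 1 complex ion per 1 potassium.

K[RuBr2(H2O)(NH3)(NO3)2]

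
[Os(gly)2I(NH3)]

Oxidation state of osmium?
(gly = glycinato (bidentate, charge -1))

No counter-ion: the bracketed complex is neutral.
Ligand charges: 2×gly = -2; 1×NH3 neutral; 1×I = -1; sum -3.
Os + (-3) = 0 ⇒ Os is +3.

+3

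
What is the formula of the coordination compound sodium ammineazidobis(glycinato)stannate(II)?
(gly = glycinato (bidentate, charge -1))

Na[Sn(gly)2(N3)(NH3)]

Ligands: 2 glycinato (gly, -1), 1 azido (N3, -1), 1 ammine (NH3, neutral). Ligand charge sum = -3.
Charge balance with sodium (+1) requires 1 complex ion per 1 sodium.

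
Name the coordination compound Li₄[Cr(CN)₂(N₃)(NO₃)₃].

lithium azidodicyanotrinitratochromate(II)

The 4 lithium counter-ions carry a total charge of +4, so each complex ion is 4−.
Ligand charges: 2×cyano (-1 each), 1×azido (-1 each), 3×nitrato (-1 each); total -6. So Cr + (-6) = 4−, giving Cr = +2.
Ligands are named alphabetically: azido before cyano before nitrato.
The complex ion is anionic, so chromium takes the -ate form chromate(II).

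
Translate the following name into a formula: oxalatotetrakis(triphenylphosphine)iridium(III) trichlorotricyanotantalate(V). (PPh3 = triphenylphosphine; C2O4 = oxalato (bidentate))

Cation [Ir…]: ligand charges -2, Ir(III) ⇒ ion charge 1+.
Anion [Ta…]: ligand charges -6, Ta(V) ⇒ ion charge 1−.
One 1+ cation balances one 1− anion.

[Ir(C2O4)(PPh3)4][TaCl3(CN)3]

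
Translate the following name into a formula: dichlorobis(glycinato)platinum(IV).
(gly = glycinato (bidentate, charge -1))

[PtCl2(gly)2]

Ligands: 2 chloro (Cl, -1), 2 glycinato (gly, -1). Ligand charge sum = -4.
With Pt in oxidation state +4, the complex ion is [Pt...].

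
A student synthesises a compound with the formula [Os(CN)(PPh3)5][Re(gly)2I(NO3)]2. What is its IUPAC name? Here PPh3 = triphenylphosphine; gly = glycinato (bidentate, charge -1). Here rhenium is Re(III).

Re is given as +3; the anion's ligand charges sum to -4, so the complex anion is 1−.
With 2 anions per cation, the cation must be 2×1 = 2+.
Cation: ligand charges sum to -1; for the ion to be 2+, Os = +3.

cyanopentakis(triphenylphosphine)osmium(III) bis(glycinato)iodonitratorhenate(III)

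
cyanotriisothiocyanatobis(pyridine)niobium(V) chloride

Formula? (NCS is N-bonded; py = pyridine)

Ligands: 3 isothiocyanato (NCS, -1), 1 cyano (CN, -1), 2 pyridine (py, neutral). Ligand charge sum = -4.
With Nb in oxidation state +5, the complex ion is [Nb...]^1+.
Charge balance with chloride (-1) requires 1 complex ion per 1 chloride.

[Nb(CN)(NCS)3(py)2]Cl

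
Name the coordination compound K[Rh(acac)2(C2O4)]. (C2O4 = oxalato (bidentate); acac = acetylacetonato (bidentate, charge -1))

potassium bis(acetylacetonato)oxalatorhodate(III)

The 1 potassium counter-ion carries a total charge of +1, so each complex ion is 1−.
Ligand charges: 1×oxalato (-2 each), 2×acetylacetonato (-1 each); total -4. So Rh + (-4) = 1−, giving Rh = +3.
Ligands are named alphabetically: acetylacetonato before oxalato.
The complex ion is anionic, so rhodium takes the -ate form rhodate(III).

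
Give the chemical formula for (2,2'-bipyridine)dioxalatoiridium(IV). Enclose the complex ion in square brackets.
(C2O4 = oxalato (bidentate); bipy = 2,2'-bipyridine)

Ligands: 2 oxalato (C2O4, -2), 1 2,2'-bipyridine (bipy, neutral). Ligand charge sum = -4.
With Ir in oxidation state +4, the complex ion is [Ir...].

[Ir(bipy)(C2O4)2]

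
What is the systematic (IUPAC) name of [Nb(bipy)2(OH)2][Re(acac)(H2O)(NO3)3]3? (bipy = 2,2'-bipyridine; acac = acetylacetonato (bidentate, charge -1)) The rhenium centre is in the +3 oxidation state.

bis(2,2'-bipyridine)dihydroxoniobium(V) (acetylacetonato)aquatrinitratorhenate(III)

Both ions are complex: the cation is named first with the plain metal name, the anion second with the -ate form; each ion's ligands are alphabetised independently.
Re is given as +3; the anion's ligand charges sum to -4, so the complex anion is 1−.
With 3 anions per cation, the cation must be 3×1 = 3+.
Cation: ligand charges sum to -2; for the ion to be 3+, Nb = +5.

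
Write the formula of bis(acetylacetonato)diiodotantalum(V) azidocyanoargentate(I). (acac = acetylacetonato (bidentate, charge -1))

[Ta(acac)2I2][Ag(CN)(N3)]

Cation [Ta…]: ligand charges -4, Ta(V) ⇒ ion charge 1+.
Anion [Ag…]: ligand charges -2, Ag(I) ⇒ ion charge 1−.
One 1+ cation balances one 1− anion.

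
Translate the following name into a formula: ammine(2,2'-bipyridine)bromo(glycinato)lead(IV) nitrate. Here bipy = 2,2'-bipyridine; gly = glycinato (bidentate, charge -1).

Ligands: 1 ammine (NH3, neutral), 1 2,2'-bipyridine (bipy, neutral), 1 bromo (Br, -1), 1 glycinato (gly, -1). Ligand charge sum = -2.
With Pb in oxidation state +4, the complex ion is [Pb...]^2+.
Charge balance with nitrate (-1) requires 1 complex ion per 2 nitrate.

[Pb(bipy)Br(gly)(NH3)](NO3)2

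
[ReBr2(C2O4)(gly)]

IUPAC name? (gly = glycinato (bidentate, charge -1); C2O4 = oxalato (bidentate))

dibromo(glycinato)oxalatorhenium(V)

There is no counter-ion, so the complex is neutral overall.
Ligand charges: 2×bromo (-1 each), 1×glycinato (-1 each), 1×oxalato (-2 each); total -5. So Re + (-5) = 0, giving Re = +5.
Ligands are named alphabetically: bromo before glycinato before oxalato.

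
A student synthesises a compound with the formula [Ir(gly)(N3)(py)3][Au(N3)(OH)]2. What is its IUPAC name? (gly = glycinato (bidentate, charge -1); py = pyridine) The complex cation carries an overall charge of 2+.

azido(glycinato)tris(pyridine)iridium(IV) azidohydroxoaurate(I)

The complex cation is given as 2+; its ligand charges sum to -2, so Ir = +4.
With 2 anions per cation, each anion must be 2/2 = 1−.
Anion: ligand charges sum to -2; for the ion to be 1−, Au = +1.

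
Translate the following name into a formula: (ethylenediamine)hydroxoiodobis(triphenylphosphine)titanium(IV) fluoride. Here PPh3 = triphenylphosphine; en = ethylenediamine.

Ligands: 1 iodo (I, -1), 2 triphenylphosphine (PPh3, neutral), 1 hydroxo (OH, -1), 1 ethylenediamine (en, neutral). Ligand charge sum = -2.
With Ti in oxidation state +4, the complex ion is [Ti...]^2+.
Charge balance with fluoride (-1) requires 1 complex ion per 2 fluoride.

[Ti(en)I(OH)(PPh3)2]F2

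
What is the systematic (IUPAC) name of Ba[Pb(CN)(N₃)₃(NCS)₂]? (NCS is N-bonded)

barium triazidocyanodiisothiocyanatoplumbate(IV)

The 1 barium counter-ion carries a total charge of +2, so each complex ion is 2−.
Ligand charges: 2×isothiocyanato (-1 each), 1×cyano (-1 each), 3×azido (-1 each); total -6. So Pb + (-6) = 2−, giving Pb = +4.
Ligands are named alphabetically: azido before cyano before isothiocyanato.
The complex ion is anionic, so lead takes the -ate form plumbate(IV).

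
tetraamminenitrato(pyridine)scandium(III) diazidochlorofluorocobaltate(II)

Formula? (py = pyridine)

Cation [Sc…]: ligand charges -1, Sc(III) ⇒ ion charge 2+.
Anion [Co…]: ligand charges -4, Co(II) ⇒ ion charge 2−.

[Sc(NH3)4(NO3)(py)][CoClF(N3)2]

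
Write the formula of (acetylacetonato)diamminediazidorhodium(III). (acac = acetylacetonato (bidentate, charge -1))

[Rh(acac)(N3)2(NH3)2]

Ligands: 2 azido (N3, -1), 2 ammine (NH3, neutral), 1 acetylacetonato (acac, -1). Ligand charge sum = -3.
With Rh in oxidation state +3, the complex ion is [Rh...].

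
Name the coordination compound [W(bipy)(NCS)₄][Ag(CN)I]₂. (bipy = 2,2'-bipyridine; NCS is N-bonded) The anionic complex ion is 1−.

Both ions are complex: the cation is named first with the plain metal name, the anion second with the -ate form; each ion's ligands are alphabetised independently.
The complex anion is given as 1−; its ligand charges sum to -2, so Ag = +1.
With 2 anions per cation, the cation must be 2×1 = 2+.
Cation: ligand charges sum to -4; for the ion to be 2+, W = +6.

(2,2'-bipyridine)tetraisothiocyanatotungsten(VI) cyanoiodoargentate(I)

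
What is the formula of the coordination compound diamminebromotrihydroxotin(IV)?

[SnBr(NH3)2(OH)3]

Ligands: 3 hydroxo (OH, -1), 1 bromo (Br, -1), 2 ammine (NH3, neutral). Ligand charge sum = -4.
With Sn in oxidation state +4, the complex ion is [Sn...].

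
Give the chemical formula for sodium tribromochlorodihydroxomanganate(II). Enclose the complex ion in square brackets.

Ligands: 3 bromo (Br, -1), 2 hydroxo (OH, -1), 1 chloro (Cl, -1). Ligand charge sum = -6.
With Mn in oxidation state +2, the complex ion is [Mn...]^4−.
Charge balance with sodium (+1) requires 1 complex ion per 4 sodium.

Na4[MnBr3Cl(OH)2]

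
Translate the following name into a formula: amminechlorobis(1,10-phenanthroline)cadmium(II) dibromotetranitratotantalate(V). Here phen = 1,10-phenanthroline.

Cation [Cd…]: ligand charges -1, Cd(II) ⇒ ion charge 1+.
Anion [Ta…]: ligand charges -6, Ta(V) ⇒ ion charge 1−.
One 1+ cation balances one 1− anion.

[CdCl(NH3)(phen)2][TaBr2(NO3)4]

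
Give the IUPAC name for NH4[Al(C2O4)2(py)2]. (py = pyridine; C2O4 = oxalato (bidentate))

The 1 ammonium counter-ion carries a total charge of +1, so each complex ion is 1−.
Ligand charges: 2×pyridine (neutral), 2×oxalato (-2 each); total -4. So Al + (-4) = 1−, giving Al = +3.
The complex ion is anionic, so aluminium takes the -ate form aluminate(III).

ammonium dioxalatobis(pyridine)aluminate(III)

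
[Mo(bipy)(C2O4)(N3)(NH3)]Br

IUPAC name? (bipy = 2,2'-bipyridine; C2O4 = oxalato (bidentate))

The 1 bromide counter-ion carries a total charge of -1, so each complex ion is 1+.
Ligand charges: 1×azido (-1 each), 1×2,2'-bipyridine (neutral), 1×oxalato (-2 each), 1×ammine (neutral); total -3. So Mo + (-3) = 1+, giving Mo = +4.
Ligands are named alphabetically: ammine before azido before bipyridine before oxalato.

ammineazido(2,2'-bipyridine)oxalatomolybdenum(IV) bromide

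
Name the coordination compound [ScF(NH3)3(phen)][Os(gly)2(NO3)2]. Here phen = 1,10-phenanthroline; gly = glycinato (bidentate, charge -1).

Both ions are complex: the cation is named first with the plain metal name, the anion second with the -ate form; each ion's ligands are alphabetised independently.
Scandium is always +3 in its complexes; the cation's ligand charges sum to -1, so the complex cation is 2+.
A 1:1 salt means the anion carries the equal and opposite charge, 2−.
Anion: ligand charges sum to -4; for the ion to be 2−, Os = +2.

triamminefluoro(1,10-phenanthroline)scandium(III) bis(glycinato)dinitratoosmate(II)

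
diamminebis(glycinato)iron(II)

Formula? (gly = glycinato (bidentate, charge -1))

Ligands: 2 glycinato (gly, -1), 2 ammine (NH3, neutral). Ligand charge sum = -2.
With Fe in oxidation state +2, the complex ion is [Fe...].

[Fe(gly)2(NH3)2]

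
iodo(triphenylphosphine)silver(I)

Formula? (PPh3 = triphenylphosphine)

Ligands: 1 iodo (I, -1), 1 triphenylphosphine (PPh3, neutral). Ligand charge sum = -1.
With Ag in oxidation state +1, the complex ion is [Ag...].

[AgI(PPh3)]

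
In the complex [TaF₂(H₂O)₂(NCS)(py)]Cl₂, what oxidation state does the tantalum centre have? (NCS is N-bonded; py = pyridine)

+5

2 chloride outside the brackets (-1 each) → the complex ion is 2+.
Ligand charges: 1×NCS = -1; 2×H2O neutral; 2×F = -2; 1×py neutral; sum -3.
Ta + (-3) = 2+ ⇒ Ta is +5.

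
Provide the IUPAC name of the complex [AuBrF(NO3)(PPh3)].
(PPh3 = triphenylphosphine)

There is no counter-ion, so the complex is neutral overall.
Ligand charges: 1×triphenylphosphine (neutral), 1×fluoro (-1 each), 1×nitrato (-1 each), 1×bromo (-1 each); total -3. So Au + (-3) = 0, giving Au = +3.
Ligands are named alphabetically: bromo before fluoro before nitrato before triphenylphosphine.

bromofluoronitrato(triphenylphosphine)gold(III)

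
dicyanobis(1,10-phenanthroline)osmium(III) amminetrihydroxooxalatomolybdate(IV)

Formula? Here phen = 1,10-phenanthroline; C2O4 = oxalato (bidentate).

[Os(CN)2(phen)2][Mo(C2O4)(NH3)(OH)3]

Cation [Os…]: ligand charges -2, Os(III) ⇒ ion charge 1+.
Anion [Mo…]: ligand charges -5, Mo(IV) ⇒ ion charge 1−.
One 1+ cation balances one 1− anion.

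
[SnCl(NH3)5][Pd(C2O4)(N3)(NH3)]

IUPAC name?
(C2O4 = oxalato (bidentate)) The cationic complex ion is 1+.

pentaamminechlorotin(II) ammineazidooxalatopalladate(II)

The complex cation is given as 1+; its ligand charges sum to -1, so Sn = +2.
A 1:1 salt means the anion carries the equal and opposite charge, 1−.
Anion: ligand charges sum to -3; for the ion to be 1−, Pd = +2.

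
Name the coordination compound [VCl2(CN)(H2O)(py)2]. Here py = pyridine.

aquadichlorocyanobis(pyridine)vanadium(III)

There is no counter-ion, so the complex is neutral overall.
Ligand charges: 1×cyano (-1 each), 2×pyridine (neutral), 1×aqua (neutral), 2×chloro (-1 each); total -3. So V + (-3) = 0, giving V = +3.
Ligands are named alphabetically: aqua before chloro before cyano before pyridine.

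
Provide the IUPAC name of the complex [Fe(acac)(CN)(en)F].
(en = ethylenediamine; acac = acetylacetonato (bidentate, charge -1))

There is no counter-ion, so the complex is neutral overall.
Ligand charges: 1×fluoro (-1 each), 1×ethylenediamine (neutral), 1×acetylacetonato (-1 each), 1×cyano (-1 each); total -3. So Fe + (-3) = 0, giving Fe = +3.
Ligands are named alphabetically: acetylacetonato before cyano before ethylenediamine before fluoro.

(acetylacetonato)cyano(ethylenediamine)fluoroiron(III)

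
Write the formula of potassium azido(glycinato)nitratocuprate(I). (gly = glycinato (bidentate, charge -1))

Ligands: 1 azido (N3, -1), 1 nitrato (NO3, -1), 1 glycinato (gly, -1). Ligand charge sum = -3.
With Cu in oxidation state +1, the complex ion is [Cu...]^2−.
Charge balance with potassium (+1) requires 1 complex ion per 2 potassium.

K2[Cu(gly)(N3)(NO3)]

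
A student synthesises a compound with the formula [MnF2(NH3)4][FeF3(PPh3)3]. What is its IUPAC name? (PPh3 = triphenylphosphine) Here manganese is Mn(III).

tetraamminedifluoromanganese(III) trifluorotris(triphenylphosphine)ferrate(II)

Both ions are complex: the cation is named first with the plain metal name, the anion second with the -ate form; each ion's ligands are alphabetised independently.
Mn is given as +3; the cation's ligand charges sum to -2, so the complex cation is 1+.
A 1:1 salt means the anion carries the equal and opposite charge, 1−.
Anion: ligand charges sum to -3; for the ion to be 1−, Fe = +2.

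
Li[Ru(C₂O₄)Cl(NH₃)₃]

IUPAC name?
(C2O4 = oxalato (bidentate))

lithium triamminechlorooxalatoruthenate(II)

The 1 lithium counter-ion carries a total charge of +1, so each complex ion is 1−.
Ligand charges: 3×ammine (neutral), 1×oxalato (-2 each), 1×chloro (-1 each); total -3. So Ru + (-3) = 1−, giving Ru = +2.
Ligands are named alphabetically: ammine before chloro before oxalato.
The complex ion is anionic, so ruthenium takes the -ate form ruthenate(II).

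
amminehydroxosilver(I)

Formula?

Ligands: 1 hydroxo (OH, -1), 1 ammine (NH3, neutral). Ligand charge sum = -1.
With Ag in oxidation state +1, the complex ion is [Ag...].

[Ag(NH3)(OH)]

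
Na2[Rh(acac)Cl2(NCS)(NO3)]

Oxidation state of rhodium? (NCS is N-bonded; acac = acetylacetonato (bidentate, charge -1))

2 sodium outside the brackets (+1 each) → the complex ion is 2−.
Ligand charges: 1×NO3 = -1; 2×Cl = -2; 1×NCS = -1; 1×acac = -1; sum -5.
Rh + (-5) = 2− ⇒ Rh is +3.

+3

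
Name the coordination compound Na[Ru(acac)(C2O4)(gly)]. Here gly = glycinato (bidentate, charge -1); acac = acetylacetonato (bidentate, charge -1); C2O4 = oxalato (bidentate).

The 1 sodium counter-ion carries a total charge of +1, so each complex ion is 1−.
Ligand charges: 1×glycinato (-1 each), 1×acetylacetonato (-1 each), 1×oxalato (-2 each); total -4. So Ru + (-4) = 1−, giving Ru = +3.
The complex ion is anionic, so ruthenium takes the -ate form ruthenate(III).

sodium (acetylacetonato)(glycinato)oxalatoruthenate(III)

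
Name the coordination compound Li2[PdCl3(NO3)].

The 2 lithium counter-ions carry a total charge of +2, so each complex ion is 2−.
Ligand charges: 3×chloro (-1 each), 1×nitrato (-1 each); total -4. So Pd + (-4) = 2−, giving Pd = +2.
The complex ion is anionic, so palladium takes the -ate form palladate(II).

lithium trichloronitratopalladate(II)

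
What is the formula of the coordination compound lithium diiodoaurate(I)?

Li[AuI2]

Ligands: 2 iodo (I, -1). Ligand charge sum = -2.
With Au in oxidation state +1, the complex ion is [Au...]^1−.
Charge balance with lithium (+1) requires 1 complex ion per 1 lithium.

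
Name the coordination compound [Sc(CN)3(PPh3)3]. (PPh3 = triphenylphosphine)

There is no counter-ion, so the complex is neutral overall.
Ligand charges: 3×triphenylphosphine (neutral), 3×cyano (-1 each); total -3. So Sc + (-3) = 0, giving Sc = +3.
Ligands are named alphabetically: cyano before triphenylphosphine.

tricyanotris(triphenylphosphine)scandium(III)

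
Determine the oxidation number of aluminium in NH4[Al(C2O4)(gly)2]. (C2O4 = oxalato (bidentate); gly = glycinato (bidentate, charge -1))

+3

1 ammonium outside the brackets (+1 each) → the complex ion is 1−.
Ligand charges: 1×C2O4 = -2; 2×gly = -2; sum -4.
Al + (-4) = 1− ⇒ Al is +3.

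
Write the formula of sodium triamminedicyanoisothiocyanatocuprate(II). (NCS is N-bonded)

Na[Cu(CN)2(NCS)(NH3)3]

Ligands: 3 ammine (NH3, neutral), 2 cyano (CN, -1), 1 isothiocyanato (NCS, -1). Ligand charge sum = -3.
Charge balance with sodium (+1) requires 1 complex ion per 1 sodium.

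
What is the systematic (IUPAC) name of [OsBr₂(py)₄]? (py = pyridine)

There is no counter-ion, so the complex is neutral overall.
Ligand charges: 4×pyridine (neutral), 2×bromo (-1 each); total -2. So Os + (-2) = 0, giving Os = +2.
Ligands are named alphabetically: bromo before pyridine.

dibromotetrakis(pyridine)osmium(II)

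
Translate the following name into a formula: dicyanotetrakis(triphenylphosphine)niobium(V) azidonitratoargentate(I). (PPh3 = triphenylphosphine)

Cation [Nb…]: ligand charges -2, Nb(V) ⇒ ion charge 3+.
Anion [Ag…]: ligand charges -2, Ag(I) ⇒ ion charge 1−.

[Nb(CN)2(PPh3)4][Ag(N3)(NO3)]3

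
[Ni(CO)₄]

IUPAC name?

tetracarbonylnickel(0)

There is no counter-ion, so the complex is neutral overall.
Ligand charges: 4×carbonyl (neutral); total 0. So Ni + (0) = 0, giving Ni = 0.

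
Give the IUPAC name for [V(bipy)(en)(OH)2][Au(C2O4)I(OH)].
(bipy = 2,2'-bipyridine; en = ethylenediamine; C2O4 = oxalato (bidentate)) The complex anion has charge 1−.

(2,2'-bipyridine)(ethylenediamine)dihydroxovanadium(III) hydroxoiodooxalatoaurate(III)

Both ions are complex: the cation is named first with the plain metal name, the anion second with the -ate form; each ion's ligands are alphabetised independently.
The complex anion is given as 1−; its ligand charges sum to -4, so Au = +3.
A 1:1 salt means the cation carries the equal and opposite charge, 1+.
Cation: ligand charges sum to -2; for the ion to be 1+, V = +3.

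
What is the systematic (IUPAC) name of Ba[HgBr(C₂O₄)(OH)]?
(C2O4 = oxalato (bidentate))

barium bromohydroxooxalatomercurate(II)

The 1 barium counter-ion carries a total charge of +2, so each complex ion is 2−.
Ligand charges: 1×hydroxo (-1 each), 1×oxalato (-2 each), 1×bromo (-1 each); total -4. So Hg + (-4) = 2−, giving Hg = +2.
The complex ion is anionic, so mercury takes the -ate form mercurate(II).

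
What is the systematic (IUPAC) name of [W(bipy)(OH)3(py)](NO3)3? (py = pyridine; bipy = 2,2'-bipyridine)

(2,2'-bipyridine)trihydroxo(pyridine)tungsten(VI) nitrate

The 3 nitrate counter-ions carry a total charge of -3, so each complex ion is 3+.
Ligand charges: 1×pyridine (neutral), 3×hydroxo (-1 each), 1×2,2'-bipyridine (neutral); total -3. So W + (-3) = 3+, giving W = +6.
Ligands are named alphabetically: bipyridine before hydroxo before pyridine.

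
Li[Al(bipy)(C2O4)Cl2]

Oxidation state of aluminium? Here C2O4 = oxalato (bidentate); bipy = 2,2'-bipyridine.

+3

1 lithium outside the brackets (+1 each) → the complex ion is 1−.
Ligand charges: 1×C2O4 = -2; 1×bipy neutral; 2×Cl = -2; sum -4.
Al + (-4) = 1− ⇒ Al is +3.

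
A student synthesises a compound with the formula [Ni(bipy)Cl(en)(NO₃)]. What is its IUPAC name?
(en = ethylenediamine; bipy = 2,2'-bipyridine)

There is no counter-ion, so the complex is neutral overall.
Ligand charges: 1×ethylenediamine (neutral), 1×2,2'-bipyridine (neutral), 1×nitrato (-1 each), 1×chloro (-1 each); total -2. So Ni + (-2) = 0, giving Ni = +2.
Ligands are named alphabetically: bipyridine before chloro before ethylenediamine before nitrato.

(2,2'-bipyridine)chloro(ethylenediamine)nitratonickel(II)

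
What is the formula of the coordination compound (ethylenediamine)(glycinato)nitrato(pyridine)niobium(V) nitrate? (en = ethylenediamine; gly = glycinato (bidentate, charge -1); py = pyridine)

Ligands: 1 ethylenediamine (en, neutral), 1 glycinato (gly, -1), 1 pyridine (py, neutral), 1 nitrato (NO3, -1). Ligand charge sum = -2.
Charge balance with nitrate (-1) requires 1 complex ion per 3 nitrate.

[Nb(en)(gly)(NO3)(py)](NO3)3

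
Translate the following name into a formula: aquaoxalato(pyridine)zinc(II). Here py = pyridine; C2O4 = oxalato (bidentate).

Ligands: 1 aqua (H2O, neutral), 1 pyridine (py, neutral), 1 oxalato (C2O4, -2). Ligand charge sum = -2.
With Zn in oxidation state +2, the complex ion is [Zn...].

[Zn(C2O4)(H2O)(py)]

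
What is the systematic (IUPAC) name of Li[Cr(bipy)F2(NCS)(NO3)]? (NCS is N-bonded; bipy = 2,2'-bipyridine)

The 1 lithium counter-ion carries a total charge of +1, so each complex ion is 1−.
Ligand charges: 1×isothiocyanato (-1 each), 1×nitrato (-1 each), 2×fluoro (-1 each), 1×2,2'-bipyridine (neutral); total -4. So Cr + (-4) = 1−, giving Cr = +3.
Ligands are named alphabetically: bipyridine before fluoro before isothiocyanato before nitrato.
The complex ion is anionic, so chromium takes the -ate form chromate(III).

lithium (2,2'-bipyridine)difluoroisothiocyanatonitratochromate(III)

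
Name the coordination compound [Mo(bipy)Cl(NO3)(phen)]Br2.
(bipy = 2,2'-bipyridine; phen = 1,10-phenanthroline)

(2,2'-bipyridine)chloronitrato(1,10-phenanthroline)molybdenum(IV) bromide

The 2 bromide counter-ions carry a total charge of -2, so each complex ion is 2+.
Ligand charges: 1×2,2'-bipyridine (neutral), 1×nitrato (-1 each), 1×1,10-phenanthroline (neutral), 1×chloro (-1 each); total -2. So Mo + (-2) = 2+, giving Mo = +4.
Ligands are named alphabetically: bipyridine before chloro before nitrato before phenanthroline.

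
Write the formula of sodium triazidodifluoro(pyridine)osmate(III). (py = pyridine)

Ligands: 1 pyridine (py, neutral), 2 fluoro (F, -1), 3 azido (N3, -1). Ligand charge sum = -5.
With Os in oxidation state +3, the complex ion is [Os...]^2−.
Charge balance with sodium (+1) requires 1 complex ion per 2 sodium.

Na2[OsF2(N3)3(py)]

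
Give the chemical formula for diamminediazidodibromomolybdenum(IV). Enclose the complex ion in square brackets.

Ligands: 2 bromo (Br, -1), 2 azido (N3, -1), 2 ammine (NH3, neutral). Ligand charge sum = -4.
With Mo in oxidation state +4, the complex ion is [Mo...].

[MoBr2(N3)2(NH3)2]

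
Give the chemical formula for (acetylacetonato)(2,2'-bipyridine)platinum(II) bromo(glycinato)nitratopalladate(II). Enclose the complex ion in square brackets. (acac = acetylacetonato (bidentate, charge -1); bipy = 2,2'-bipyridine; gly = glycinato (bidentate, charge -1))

Cation [Pt…]: ligand charges -1, Pt(II) ⇒ ion charge 1+.
Anion [Pd…]: ligand charges -3, Pd(II) ⇒ ion charge 1−.
One 1+ cation balances one 1− anion.

[Pt(acac)(bipy)][PdBr(gly)(NO3)]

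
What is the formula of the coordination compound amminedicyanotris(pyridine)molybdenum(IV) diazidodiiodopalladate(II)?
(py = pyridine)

Cation [Mo…]: ligand charges -2, Mo(IV) ⇒ ion charge 2+.
Anion [Pd…]: ligand charges -4, Pd(II) ⇒ ion charge 2−.

[Mo(CN)2(NH3)(py)3][PdI2(N3)2]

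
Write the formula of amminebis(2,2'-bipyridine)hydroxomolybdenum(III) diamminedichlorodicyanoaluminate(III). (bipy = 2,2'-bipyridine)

Cation [Mo…]: ligand charges -1, Mo(III) ⇒ ion charge 2+.
Anion [Al…]: ligand charges -4, Al(III) ⇒ ion charge 1−.
One 2+ cation requires 2 of the 1− anion.

[Mo(bipy)2(NH3)(OH)][AlCl2(CN)2(NH3)2]2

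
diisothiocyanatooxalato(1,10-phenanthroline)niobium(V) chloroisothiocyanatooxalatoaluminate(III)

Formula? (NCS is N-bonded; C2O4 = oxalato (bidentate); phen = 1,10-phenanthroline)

[Nb(C2O4)(NCS)2(phen)][Al(C2O4)Cl(NCS)]

Cation [Nb…]: ligand charges -4, Nb(V) ⇒ ion charge 1+.
Anion [Al…]: ligand charges -4, Al(III) ⇒ ion charge 1−.
One 1+ cation balances one 1− anion.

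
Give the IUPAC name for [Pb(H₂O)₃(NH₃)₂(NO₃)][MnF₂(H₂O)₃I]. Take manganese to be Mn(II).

Both ions are complex: the cation is named first with the plain metal name, the anion second with the -ate form; each ion's ligands are alphabetised independently.
Mn is given as +2; the anion's ligand charges sum to -3, so the complex anion is 1−.
A 1:1 salt means the cation carries the equal and opposite charge, 1+.
Cation: ligand charges sum to -1; for the ion to be 1+, Pb = +2.

diamminetriaquanitratolead(II) triaquadifluoroiodomanganate(II)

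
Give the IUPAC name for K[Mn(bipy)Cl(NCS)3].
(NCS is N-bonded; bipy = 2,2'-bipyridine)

potassium (2,2'-bipyridine)chlorotriisothiocyanatomanganate(III)

The 1 potassium counter-ion carries a total charge of +1, so each complex ion is 1−.
Ligand charges: 3×isothiocyanato (-1 each), 1×2,2'-bipyridine (neutral), 1×chloro (-1 each); total -4. So Mn + (-4) = 1−, giving Mn = +3.
Ligands are named alphabetically: bipyridine before chloro before isothiocyanato.
The complex ion is anionic, so manganese takes the -ate form manganate(III).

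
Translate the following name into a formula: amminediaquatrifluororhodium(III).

Ligands: 2 aqua (H2O, neutral), 3 fluoro (F, -1), 1 ammine (NH3, neutral). Ligand charge sum = -3.
With Rh in oxidation state +3, the complex ion is [Rh...].

[RhF3(H2O)2(NH3)]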